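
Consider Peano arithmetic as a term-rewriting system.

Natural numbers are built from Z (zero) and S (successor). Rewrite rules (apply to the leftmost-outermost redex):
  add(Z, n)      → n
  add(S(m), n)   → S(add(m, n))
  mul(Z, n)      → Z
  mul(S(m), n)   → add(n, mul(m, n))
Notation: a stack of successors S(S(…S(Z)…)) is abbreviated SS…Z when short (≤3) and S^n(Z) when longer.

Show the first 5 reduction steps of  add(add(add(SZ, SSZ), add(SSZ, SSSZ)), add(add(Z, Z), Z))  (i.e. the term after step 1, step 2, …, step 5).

Answer: after 5 steps: S(add(S(add(SZ, add(SSZ, SSSZ))), add(add(Z, Z), Z)))

Reduction:
  start: add(add(add(SZ, SSZ), add(SSZ, SSSZ)), add(add(Z, Z), Z))
  [1] add(add(S(add(Z, SSZ)), add(SSZ, SSSZ)), add(add(Z, Z), Z))
  [2] add(S(add(add(Z, SSZ), add(SSZ, SSSZ))), add(add(Z, Z), Z))
  [3] S(add(add(add(Z, SSZ), add(SSZ, SSSZ)), add(add(Z, Z), Z)))
  [4] S(add(add(SSZ, add(SSZ, SSSZ)), add(add(Z, Z), Z)))
  [5] S(add(S(add(SZ, add(SSZ, SSSZ))), add(add(Z, Z), Z)))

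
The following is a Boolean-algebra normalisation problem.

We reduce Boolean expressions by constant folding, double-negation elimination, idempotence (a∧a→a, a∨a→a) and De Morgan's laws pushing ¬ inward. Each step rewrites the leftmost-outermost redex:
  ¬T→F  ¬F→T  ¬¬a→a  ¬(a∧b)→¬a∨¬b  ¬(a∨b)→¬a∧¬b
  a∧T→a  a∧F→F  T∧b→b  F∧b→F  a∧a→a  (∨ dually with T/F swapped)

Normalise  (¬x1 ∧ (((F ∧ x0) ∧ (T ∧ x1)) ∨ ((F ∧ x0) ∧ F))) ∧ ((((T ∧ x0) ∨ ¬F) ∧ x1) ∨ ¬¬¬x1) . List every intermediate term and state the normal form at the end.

  start: (¬x1 ∧ (((F ∧ x0) ∧ (T ∧ x1)) ∨ ((F ∧ x0) ∧ F))) ∧ ((((T ∧ x0) ∨ ¬F) ∧ x1) ∨ ¬¬¬x1)
  →1  (¬x1 ∧ ((F ∧ (T ∧ x1)) ∨ ((F ∧ x0) ∧ F))) ∧ ((((T ∧ x0) ∨ ¬F) ∧ x1) ∨ ¬¬¬x1)
  →2  (¬x1 ∧ (F ∨ ((F ∧ x0) ∧ F))) ∧ ((((T ∧ x0) ∨ ¬F) ∧ x1) ∨ ¬¬¬x1)
  →3  (¬x1 ∧ ((F ∧ x0) ∧ F)) ∧ ((((T ∧ x0) ∨ ¬F) ∧ x1) ∨ ¬¬¬x1)
  →4  (¬x1 ∧ F) ∧ ((((T ∧ x0) ∨ ¬F) ∧ x1) ∨ ¬¬¬x1)
  →5  F ∧ ((((T ∧ x0) ∨ ¬F) ∧ x1) ∨ ¬¬¬x1)
  →6  F

Answer: normal form = F  (in 6 steps)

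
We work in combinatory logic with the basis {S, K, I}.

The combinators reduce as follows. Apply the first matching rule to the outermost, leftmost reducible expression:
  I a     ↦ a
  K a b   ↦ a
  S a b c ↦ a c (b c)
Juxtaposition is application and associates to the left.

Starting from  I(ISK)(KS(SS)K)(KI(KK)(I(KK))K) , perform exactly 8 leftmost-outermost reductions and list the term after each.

Answer: after 8 steps: K

Working:
  start: I(ISK)(KS(SS)K)(KI(KK)(I(KK))K)
  [1] ISK(KS(SS)K)(KI(KK)(I(KK))K)
  [2] SK(KS(SS)K)(KI(KK)(I(KK))K)
  [3] K(KI(KK)(I(KK))K)(KS(SS)K(KI(KK)(I(KK))K))
  [4] KI(KK)(I(KK))K
  [5] I(I(KK))K
  [6] I(KK)K
  [7] KKK
  [8] K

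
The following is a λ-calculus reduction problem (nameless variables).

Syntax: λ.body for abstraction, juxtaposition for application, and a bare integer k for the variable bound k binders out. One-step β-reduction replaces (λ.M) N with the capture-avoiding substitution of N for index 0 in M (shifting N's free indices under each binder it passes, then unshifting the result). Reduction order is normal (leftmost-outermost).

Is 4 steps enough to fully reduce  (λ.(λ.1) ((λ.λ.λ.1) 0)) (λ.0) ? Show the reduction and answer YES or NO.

  start: (λ.(λ.1) ((λ.λ.λ.1) 0)) (λ.0)
  [1] (λ.λ.0) ((λ.λ.λ.1) (λ.0))
  [2] λ.0

Answer: YES — reaches normal form λ.0 in 2 ≤ 4 steps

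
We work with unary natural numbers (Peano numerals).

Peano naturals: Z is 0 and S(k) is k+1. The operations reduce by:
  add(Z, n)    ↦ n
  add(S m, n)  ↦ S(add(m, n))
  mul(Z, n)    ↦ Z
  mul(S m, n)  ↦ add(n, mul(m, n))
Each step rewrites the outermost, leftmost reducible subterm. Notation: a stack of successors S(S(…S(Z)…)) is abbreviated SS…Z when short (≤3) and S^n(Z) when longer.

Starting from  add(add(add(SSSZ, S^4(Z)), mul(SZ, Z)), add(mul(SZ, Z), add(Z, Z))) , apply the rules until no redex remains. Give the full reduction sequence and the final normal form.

Answer: normal form = S^7(Z)  (in 28 steps)

Reduction:
  start: add(add(add(SSSZ, S^4(Z)), mul(SZ, Z)), add(mul(SZ, Z), add(Z, Z)))
  →1  add(add(S(add(SSZ, S^4(Z))), mul(SZ, Z)), add(mul(SZ, Z), add(Z, Z)))
  →2  add(S(add(add(SSZ, S^4(Z)), mul(SZ, Z))), add(mul(SZ, Z), add(Z, Z)))
  →3  S(add(add(add(SSZ, S^4(Z)), mul(SZ, Z)), add(mul(SZ, Z), add(Z, Z))))
  →4  S(add(add(S(add(SZ, S^4(Z))), mul(SZ, Z)), add(mul(SZ, Z), add(Z, Z))))
  →5  S(add(S(add(add(SZ, S^4(Z)), mul(SZ, Z))), add(mul(SZ, Z), add(Z, Z))))
  →6  S(S(add(add(add(SZ, S^4(Z)), mul(SZ, Z)), add(mul(SZ, Z), add(Z, Z)))))
  →7  S(S(add(add(S(add(Z, S^4(Z))), mul(SZ, Z)), add(mul(SZ, Z), add(Z, Z)))))
  →8  S(S(add(S(add(add(Z, S^4(Z)), mul(SZ, Z))), add(mul(SZ, Z), add(Z, Z)))))
  →9  S(S(S(add(add(add(Z, S^4(Z)), mul(SZ, Z)), add(mul(SZ, Z), add(Z, Z))))))
  →10  S(S(S(add(add(S^4(Z), mul(SZ, Z)), add(mul(SZ, Z), add(Z, Z))))))
  →11  S(S(S(add(S(add(SSSZ, mul(SZ, Z))), add(mul(SZ, Z), add(Z, Z))))))
  →12  S(S(S(S(add(add(SSSZ, mul(SZ, Z)), add(mul(SZ, Z), add(Z, Z)))))))
  →13  S(S(S(S(add(S(add(SSZ, mul(SZ, Z))), add(mul(SZ, Z), add(Z, Z)))))))
  →14  S(S(S(S(S(add(add(SSZ, mul(SZ, Z)), add(mul(SZ, Z), add(Z, Z))))))))
  →15  S(S(S(S(S(add(S(add(SZ, mul(SZ, Z))), add(mul(SZ, Z), add(Z, Z))))))))
  →16  S(S(S(S(S(S(add(add(SZ, mul(SZ, Z)), add(mul(SZ, Z), add(Z, Z)))))))))
  →17  S(S(S(S(S(S(add(S(add(Z, mul(SZ, Z))), add(mul(SZ, Z), add(Z, Z)))))))))
  →18  S(S(S(S(S(S(S(add(add(Z, mul(SZ, Z)), add(mul(SZ, Z), add(Z, Z))))))))))
  →19  S(S(S(S(S(S(S(add(mul(SZ, Z), add(mul(SZ, Z), add(Z, Z))))))))))
  →20  S(S(S(S(S(S(S(add(add(Z, mul(Z, Z)), add(mul(SZ, Z), add(Z, Z))))))))))
  →21  S(S(S(S(S(S(S(add(mul(Z, Z), add(mul(SZ, Z), add(Z, Z))))))))))
  →22  S(S(S(S(S(S(S(add(Z, add(mul(SZ, Z), add(Z, Z))))))))))
  →23  S(S(S(S(S(S(S(add(mul(SZ, Z), add(Z, Z)))))))))
  →24  S(S(S(S(S(S(S(add(add(Z, mul(Z, Z)), add(Z, Z)))))))))
  →25  S(S(S(S(S(S(S(add(mul(Z, Z), add(Z, Z)))))))))
  →26  S(S(S(S(S(S(S(add(Z, add(Z, Z)))))))))
  →27  S(S(S(S(S(S(S(add(Z, Z))))))))
  →28  S^7(Z)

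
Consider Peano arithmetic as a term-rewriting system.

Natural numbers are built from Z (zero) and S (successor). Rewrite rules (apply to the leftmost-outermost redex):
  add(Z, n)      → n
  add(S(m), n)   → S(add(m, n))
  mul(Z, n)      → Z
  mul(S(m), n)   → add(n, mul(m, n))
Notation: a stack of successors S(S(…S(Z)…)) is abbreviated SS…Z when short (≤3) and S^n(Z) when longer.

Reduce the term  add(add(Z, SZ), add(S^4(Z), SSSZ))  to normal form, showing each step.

  start: add(add(Z, SZ), add(S^4(Z), SSSZ))
  →1  add(SZ, add(S^4(Z), SSSZ))
  →2  S(add(Z, add(S^4(Z), SSSZ)))
  →3  S(add(S^4(Z), SSSZ))
  →4  S(S(add(SSSZ, SSSZ)))
  →5  S(S(S(add(SSZ, SSSZ))))
  →6  S(S(S(S(add(SZ, SSSZ)))))
  →7  S(S(S(S(S(add(Z, SSSZ))))))
  →8  S^8(Z)

Answer: normal form = S^8(Z)  (in 8 steps)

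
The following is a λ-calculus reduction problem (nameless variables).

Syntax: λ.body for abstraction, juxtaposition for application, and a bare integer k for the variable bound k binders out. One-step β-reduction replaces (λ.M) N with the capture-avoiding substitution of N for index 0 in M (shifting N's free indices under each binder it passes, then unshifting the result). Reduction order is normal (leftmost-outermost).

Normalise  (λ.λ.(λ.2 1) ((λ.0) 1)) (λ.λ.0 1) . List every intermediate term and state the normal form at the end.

Answer: normal form = λ.λ.0 1  (in 3 steps)

Reduction:
  start: (λ.λ.(λ.2 1) ((λ.0) 1)) (λ.λ.0 1)
  step 1: λ.(λ.(λ.λ.0 1) 1) ((λ.0) (λ.λ.0 1))
  step 2: λ.(λ.λ.0 1) 0
  step 3: λ.λ.0 1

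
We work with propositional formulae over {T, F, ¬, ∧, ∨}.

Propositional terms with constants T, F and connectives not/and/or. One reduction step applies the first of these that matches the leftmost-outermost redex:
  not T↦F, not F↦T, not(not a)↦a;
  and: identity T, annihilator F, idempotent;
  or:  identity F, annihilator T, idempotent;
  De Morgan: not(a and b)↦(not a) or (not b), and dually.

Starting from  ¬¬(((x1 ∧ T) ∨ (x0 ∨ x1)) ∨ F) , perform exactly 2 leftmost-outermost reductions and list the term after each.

Answer: after 2 steps: (x1 ∧ T) ∨ (x0 ∨ x1)

Reduction:
  start: ¬¬(((x1 ∧ T) ∨ (x0 ∨ x1)) ∨ F)
  [1] ((x1 ∧ T) ∨ (x0 ∨ x1)) ∨ F
  [2] (x1 ∧ T) ∨ (x0 ∨ x1)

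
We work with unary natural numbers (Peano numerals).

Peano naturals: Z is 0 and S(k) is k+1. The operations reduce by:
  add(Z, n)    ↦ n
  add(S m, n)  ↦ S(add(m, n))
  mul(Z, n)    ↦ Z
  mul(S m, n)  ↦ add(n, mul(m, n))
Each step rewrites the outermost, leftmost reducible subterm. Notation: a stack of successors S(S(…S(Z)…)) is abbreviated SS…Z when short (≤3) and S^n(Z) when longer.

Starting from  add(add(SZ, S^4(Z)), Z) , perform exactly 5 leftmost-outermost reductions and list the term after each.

Answer: after 5 steps: S(S(S(add(SSZ, Z))))

Derivation:
  start: add(add(SZ, S^4(Z)), Z)
  step 1: add(S(add(Z, S^4(Z))), Z)
  step 2: S(add(add(Z, S^4(Z)), Z))
  step 3: S(add(S^4(Z), Z))
  step 4: S(S(add(SSSZ, Z)))
  step 5: S(S(S(add(SSZ, Z))))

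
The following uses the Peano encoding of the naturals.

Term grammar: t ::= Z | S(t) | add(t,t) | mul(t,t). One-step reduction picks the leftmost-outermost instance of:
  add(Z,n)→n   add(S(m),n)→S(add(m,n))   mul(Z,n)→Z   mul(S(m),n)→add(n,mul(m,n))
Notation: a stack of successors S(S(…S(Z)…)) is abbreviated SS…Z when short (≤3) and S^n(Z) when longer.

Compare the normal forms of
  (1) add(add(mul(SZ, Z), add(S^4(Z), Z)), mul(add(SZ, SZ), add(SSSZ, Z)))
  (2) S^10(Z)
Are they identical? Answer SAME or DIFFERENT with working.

Term A:
  start: add(add(mul(SZ, Z), add(S^4(Z), Z)), mul(add(SZ, SZ), add(SSSZ, Z)))
  →1  add(add(add(Z, mul(Z, Z)), add(S^4(Z), Z)), mul(add(SZ, SZ), add(SSSZ, Z)))
  →2  add(add(mul(Z, Z), add(S^4(Z), Z)), mul(add(SZ, SZ), add(SSSZ, Z)))
  →3  add(add(Z, add(S^4(Z), Z)), mul(add(SZ, SZ), add(SSSZ, Z)))
  →4  add(add(S^4(Z), Z), mul(add(SZ, SZ), add(SSSZ, Z)))
  →5  add(S(add(SSSZ, Z)), mul(add(SZ, SZ), add(SSSZ, Z)))
  →6  S(add(add(SSSZ, Z), mul(add(SZ, SZ), add(SSSZ, Z))))
  →7  S(add(S(add(SSZ, Z)), mul(add(SZ, SZ), add(SSSZ, Z))))
  →8  S(S(add(add(SSZ, Z), mul(add(SZ, SZ), add(SSSZ, Z)))))
  →9  S(S(add(S(add(SZ, Z)), mul(add(SZ, SZ), add(SSSZ, Z)))))
  →10  S(S(S(add(add(SZ, Z), mul(add(SZ, SZ), add(SSSZ, Z))))))
  →11  S(S(S(add(S(add(Z, Z)), mul(add(SZ, SZ), add(SSSZ, Z))))))
  →12  S(S(S(S(add(add(Z, Z), mul(add(SZ, SZ), add(SSSZ, Z)))))))
  →13  S(S(S(S(add(Z, mul(add(SZ, SZ), add(SSSZ, Z)))))))
  →14  S(S(S(S(mul(add(SZ, SZ), add(SSSZ, Z))))))
  →15  S(S(S(S(mul(S(add(Z, SZ)), add(SSSZ, Z))))))
  →16  S(S(S(S(add(add(SSSZ, Z), mul(add(Z, SZ), add(SSSZ, Z)))))))
  →17  S(S(S(S(add(S(add(SSZ, Z)), mul(add(Z, SZ), add(SSSZ, Z)))))))
  →18  S(S(S(S(S(add(add(SSZ, Z), mul(add(Z, SZ), add(SSSZ, Z))))))))
  →19  S(S(S(S(S(add(S(add(SZ, Z)), mul(add(Z, SZ), add(SSSZ, Z))))))))
  →20  S(S(S(S(S(S(add(add(SZ, Z), mul(add(Z, SZ), add(SSSZ, Z)))))))))
  →21  S(S(S(S(S(S(add(S(add(Z, Z)), mul(add(Z, SZ), add(SSSZ, Z)))))))))
  →22  S(S(S(S(S(S(S(add(add(Z, Z), mul(add(Z, SZ), add(SSSZ, Z))))))))))
  →23  S(S(S(S(S(S(S(add(Z, mul(add(Z, SZ), add(SSSZ, Z))))))))))
  →24  S(S(S(S(S(S(S(mul(add(Z, SZ), add(SSSZ, Z)))))))))
  →25  S(S(S(S(S(S(S(mul(SZ, add(SSSZ, Z)))))))))
  →26  S(S(S(S(S(S(S(add(add(SSSZ, Z), mul(Z, add(SSSZ, Z))))))))))
  →27  S(S(S(S(S(S(S(add(S(add(SSZ, Z)), mul(Z, add(SSSZ, Z))))))))))
  →28  S(S(S(S(S(S(S(S(add(add(SSZ, Z), mul(Z, add(SSSZ, Z)))))))))))
  →29  S(S(S(S(S(S(S(S(add(S(add(SZ, Z)), mul(Z, add(SSSZ, Z)))))))))))
  →30  S(S(S(S(S(S(S(S(S(add(add(SZ, Z), mul(Z, add(SSSZ, Z))))))))))))
  →31  S(S(S(S(S(S(S(S(S(add(S(add(Z, Z)), mul(Z, add(SSSZ, Z))))))))))))
  →32  S(S(S(S(S(S(S(S(S(S(add(add(Z, Z), mul(Z, add(SSSZ, Z)))))))))))))
  →33  S(S(S(S(S(S(S(S(S(S(add(Z, mul(Z, add(SSSZ, Z)))))))))))))
  →34  S(S(S(S(S(S(S(S(S(S(mul(Z, add(SSSZ, Z))))))))))))
  →35  S^10(Z)

Term B:
  start: S^10(Z)

Answer: SAME — A ⇓ S^10(Z), B ⇓ S^10(Z)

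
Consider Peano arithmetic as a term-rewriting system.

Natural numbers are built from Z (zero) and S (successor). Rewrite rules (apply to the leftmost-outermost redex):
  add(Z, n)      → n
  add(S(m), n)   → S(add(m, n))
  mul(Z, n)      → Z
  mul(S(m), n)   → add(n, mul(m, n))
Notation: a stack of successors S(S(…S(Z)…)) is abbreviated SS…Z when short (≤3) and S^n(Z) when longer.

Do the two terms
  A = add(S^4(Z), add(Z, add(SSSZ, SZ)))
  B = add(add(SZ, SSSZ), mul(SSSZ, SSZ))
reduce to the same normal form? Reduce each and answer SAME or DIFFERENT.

Answer: DIFFERENT — A ⇓ S^8(Z), B ⇓ S^10(Z)

Working:
Term A:
  start: add(S^4(Z), add(Z, add(SSSZ, SZ)))
  [1] S(add(SSSZ, add(Z, add(SSSZ, SZ))))
  [2] S(S(add(SSZ, add(Z, add(SSSZ, SZ)))))
  [3] S(S(S(add(SZ, add(Z, add(SSSZ, SZ))))))
  [4] S(S(S(S(add(Z, add(Z, add(SSSZ, SZ)))))))
  [5] S(S(S(S(add(Z, add(SSSZ, SZ))))))
  [6] S(S(S(S(add(SSSZ, SZ)))))
  [7] S(S(S(S(S(add(SSZ, SZ))))))
  [8] S(S(S(S(S(S(add(SZ, SZ)))))))
  [9] S(S(S(S(S(S(S(add(Z, SZ))))))))
  [10] S^8(Z)

Term B:
  start: add(add(SZ, SSSZ), mul(SSSZ, SSZ))
  [1] add(S(add(Z, SSSZ)), mul(SSSZ, SSZ))
  [2] S(add(add(Z, SSSZ), mul(SSSZ, SSZ)))
  [3] S(add(SSSZ, mul(SSSZ, SSZ)))
  [4] S(S(add(SSZ, mul(SSSZ, SSZ))))
  [5] S(S(S(add(SZ, mul(SSSZ, SSZ)))))
  [6] S(S(S(S(add(Z, mul(SSSZ, SSZ))))))
  [7] S(S(S(S(mul(SSSZ, SSZ)))))
  [8] S(S(S(S(add(SSZ, mul(SSZ, SSZ))))))
  [9] S(S(S(S(S(add(SZ, mul(SSZ, SSZ)))))))
  [10] S(S(S(S(S(S(add(Z, mul(SSZ, SSZ))))))))
  [11] S(S(S(S(S(S(mul(SSZ, SSZ)))))))
  [12] S(S(S(S(S(S(add(SSZ, mul(SZ, SSZ))))))))
  [13] S(S(S(S(S(S(S(add(SZ, mul(SZ, SSZ)))))))))
  [14] S(S(S(S(S(S(S(S(add(Z, mul(SZ, SSZ))))))))))
  [15] S(S(S(S(S(S(S(S(mul(SZ, SSZ)))))))))
  [16] S(S(S(S(S(S(S(S(add(SSZ, mul(Z, SSZ))))))))))
  [17] S(S(S(S(S(S(S(S(S(add(SZ, mul(Z, SSZ)))))))))))
  [18] S(S(S(S(S(S(S(S(S(S(add(Z, mul(Z, SSZ))))))))))))
  [19] S(S(S(S(S(S(S(S(S(S(mul(Z, SSZ)))))))))))
  [20] S^10(Z)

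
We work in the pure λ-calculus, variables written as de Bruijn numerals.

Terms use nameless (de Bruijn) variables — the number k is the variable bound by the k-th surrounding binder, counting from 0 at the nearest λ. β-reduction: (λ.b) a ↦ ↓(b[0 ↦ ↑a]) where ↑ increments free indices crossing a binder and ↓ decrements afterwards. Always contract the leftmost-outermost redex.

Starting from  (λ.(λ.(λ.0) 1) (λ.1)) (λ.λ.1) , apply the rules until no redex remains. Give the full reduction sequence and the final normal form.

  start: (λ.(λ.(λ.0) 1) (λ.1)) (λ.λ.1)
  [1] (λ.(λ.0) (λ.λ.1)) (λ.λ.λ.1)
  [2] (λ.0) (λ.λ.1)
  [3] λ.λ.1

Answer: normal form = λ.λ.1  (in 3 steps)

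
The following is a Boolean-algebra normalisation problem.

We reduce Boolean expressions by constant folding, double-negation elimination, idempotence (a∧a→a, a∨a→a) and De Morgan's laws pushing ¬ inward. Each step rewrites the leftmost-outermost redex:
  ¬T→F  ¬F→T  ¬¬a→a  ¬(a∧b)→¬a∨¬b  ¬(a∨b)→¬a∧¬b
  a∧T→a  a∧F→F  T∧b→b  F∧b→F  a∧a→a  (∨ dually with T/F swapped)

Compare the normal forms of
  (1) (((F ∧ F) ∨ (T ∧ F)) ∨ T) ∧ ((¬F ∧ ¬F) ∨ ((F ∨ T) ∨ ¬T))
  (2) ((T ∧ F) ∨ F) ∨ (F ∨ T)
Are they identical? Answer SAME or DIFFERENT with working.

Term A:
  start: (((F ∧ F) ∨ (T ∧ F)) ∨ T) ∧ ((¬F ∧ ¬F) ∨ ((F ∨ T) ∨ ¬T))
  [1] T ∧ ((¬F ∧ ¬F) ∨ ((F ∨ T) ∨ ¬T))
  [2] (¬F ∧ ¬F) ∨ ((F ∨ T) ∨ ¬T)
  [3] ¬F ∨ ((F ∨ T) ∨ ¬T)
  [4] T ∨ ((F ∨ T) ∨ ¬T)
  [5] T

Term B:
  start: ((T ∧ F) ∨ F) ∨ (F ∨ T)
  [1] (T ∧ F) ∨ (F ∨ T)
  [2] F ∨ (F ∨ T)
  [3] F ∨ T
  [4] T

Answer: SAME — A ⇓ T, B ⇓ T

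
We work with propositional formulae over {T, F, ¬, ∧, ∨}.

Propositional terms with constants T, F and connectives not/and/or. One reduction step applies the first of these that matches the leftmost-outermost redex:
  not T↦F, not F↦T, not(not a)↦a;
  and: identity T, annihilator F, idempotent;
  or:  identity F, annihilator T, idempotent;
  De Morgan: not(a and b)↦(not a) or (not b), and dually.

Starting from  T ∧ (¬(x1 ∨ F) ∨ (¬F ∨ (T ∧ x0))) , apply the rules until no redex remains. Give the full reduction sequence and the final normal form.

  start: T ∧ (¬(x1 ∨ F) ∨ (¬F ∨ (T ∧ x0)))
  [1] ¬(x1 ∨ F) ∨ (¬F ∨ (T ∧ x0))
  [2] (¬x1 ∧ ¬F) ∨ (¬F ∨ (T ∧ x0))
  [3] (¬x1 ∧ T) ∨ (¬F ∨ (T ∧ x0))
  [4] ¬x1 ∨ (¬F ∨ (T ∧ x0))
  [5] ¬x1 ∨ (T ∨ (T ∧ x0))
  [6] ¬x1 ∨ T
  [7] T

Answer: normal form = T  (in 7 steps)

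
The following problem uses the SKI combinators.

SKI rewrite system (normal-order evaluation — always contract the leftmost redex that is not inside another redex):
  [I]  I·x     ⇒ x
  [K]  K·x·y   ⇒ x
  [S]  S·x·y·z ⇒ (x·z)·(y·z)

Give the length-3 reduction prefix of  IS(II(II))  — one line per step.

  start: IS(II(II))
  [1] S(II(II))
  [2] S(I(II))
  [3] S(II)

Answer: after 3 steps: S(II)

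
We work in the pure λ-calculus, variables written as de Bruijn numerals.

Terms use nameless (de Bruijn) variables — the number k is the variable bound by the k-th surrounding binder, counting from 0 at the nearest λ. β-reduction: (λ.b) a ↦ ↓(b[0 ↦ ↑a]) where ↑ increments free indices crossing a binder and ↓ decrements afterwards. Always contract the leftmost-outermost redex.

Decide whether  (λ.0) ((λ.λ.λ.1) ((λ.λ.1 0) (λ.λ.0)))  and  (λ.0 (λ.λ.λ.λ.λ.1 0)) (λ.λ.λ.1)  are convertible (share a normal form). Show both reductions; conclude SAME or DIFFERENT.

Term A:
  start: (λ.0) ((λ.λ.λ.1) ((λ.λ.1 0) (λ.λ.0)))
  →1  (λ.λ.λ.1) ((λ.λ.1 0) (λ.λ.0))
  →2  λ.λ.1

Term B:
  start: (λ.0 (λ.λ.λ.λ.λ.1 0)) (λ.λ.λ.1)
  →1  (λ.λ.λ.1) (λ.λ.λ.λ.λ.1 0)
  →2  λ.λ.1

Answer: SAME — A ⇓ λ.λ.1, B ⇓ λ.λ.1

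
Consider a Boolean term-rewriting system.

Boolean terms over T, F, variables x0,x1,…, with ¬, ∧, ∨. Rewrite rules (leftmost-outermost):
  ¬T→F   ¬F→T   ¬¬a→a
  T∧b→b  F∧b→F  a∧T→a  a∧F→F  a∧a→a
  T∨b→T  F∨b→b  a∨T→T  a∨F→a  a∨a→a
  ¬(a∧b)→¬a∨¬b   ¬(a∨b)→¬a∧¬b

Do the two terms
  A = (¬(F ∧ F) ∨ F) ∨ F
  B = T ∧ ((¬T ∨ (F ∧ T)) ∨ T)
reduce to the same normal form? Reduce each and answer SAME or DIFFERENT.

Answer: SAME — A ⇓ T, B ⇓ T

Derivation:
Term A:
  start: (¬(F ∧ F) ∨ F) ∨ F
  →1  ¬(F ∧ F) ∨ F
  →2  ¬(F ∧ F)
  →3  ¬F ∨ ¬F
  →4  ¬F
  →5  T

Term B:
  start: T ∧ ((¬T ∨ (F ∧ T)) ∨ T)
  →1  (¬T ∨ (F ∧ T)) ∨ T
  →2  T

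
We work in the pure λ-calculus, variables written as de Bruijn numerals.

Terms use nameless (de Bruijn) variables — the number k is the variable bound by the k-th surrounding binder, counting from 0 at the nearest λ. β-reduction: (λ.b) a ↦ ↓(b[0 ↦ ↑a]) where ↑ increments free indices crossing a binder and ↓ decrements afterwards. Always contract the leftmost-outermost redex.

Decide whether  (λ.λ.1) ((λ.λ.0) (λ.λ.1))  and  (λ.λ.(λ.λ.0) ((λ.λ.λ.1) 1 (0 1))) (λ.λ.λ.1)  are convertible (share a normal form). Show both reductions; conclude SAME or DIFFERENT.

Answer: SAME — A ⇓ λ.λ.0, B ⇓ λ.λ.0

Working:
Term A:
  start: (λ.λ.1) ((λ.λ.0) (λ.λ.1))
  →1  λ.(λ.λ.0) (λ.λ.1)
  →2  λ.λ.0

Term B:
  start: (λ.λ.(λ.λ.0) ((λ.λ.λ.1) 1 (0 1))) (λ.λ.λ.1)
  →1  λ.(λ.λ.0) ((λ.λ.λ.1) (λ.λ.λ.1) (0 (λ.λ.λ.1)))
  →2  λ.λ.0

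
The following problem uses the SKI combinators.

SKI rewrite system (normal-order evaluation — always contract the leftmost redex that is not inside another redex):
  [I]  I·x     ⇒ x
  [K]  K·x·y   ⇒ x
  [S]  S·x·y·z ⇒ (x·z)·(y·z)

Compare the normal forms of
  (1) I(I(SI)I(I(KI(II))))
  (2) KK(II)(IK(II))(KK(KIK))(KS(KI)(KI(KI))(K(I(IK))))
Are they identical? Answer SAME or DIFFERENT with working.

Term A:
  start: I(I(SI)I(I(KI(II))))
  step 1: I(SI)I(I(KI(II)))
  step 2: SII(I(KI(II)))
  step 3: I(I(KI(II)))(I(I(KI(II))))
  step 4: I(KI(II))(I(I(KI(II))))
  step 5: KI(II)(I(I(KI(II))))
  step 6: I(I(I(KI(II))))
  step 7: I(I(KI(II)))
  step 8: I(KI(II))
  step 9: KI(II)
  step 10: I

Term B:
  start: KK(II)(IK(II))(KK(KIK))(KS(KI)(KI(KI))(K(I(IK))))
  step 1: K(IK(II))(KK(KIK))(KS(KI)(KI(KI))(K(I(IK))))
  step 2: IK(II)(KS(KI)(KI(KI))(K(I(IK))))
  step 3: K(II)(KS(KI)(KI(KI))(K(I(IK))))
  step 4: II
  step 5: I

Answer: SAME — A ⇓ I, B ⇓ I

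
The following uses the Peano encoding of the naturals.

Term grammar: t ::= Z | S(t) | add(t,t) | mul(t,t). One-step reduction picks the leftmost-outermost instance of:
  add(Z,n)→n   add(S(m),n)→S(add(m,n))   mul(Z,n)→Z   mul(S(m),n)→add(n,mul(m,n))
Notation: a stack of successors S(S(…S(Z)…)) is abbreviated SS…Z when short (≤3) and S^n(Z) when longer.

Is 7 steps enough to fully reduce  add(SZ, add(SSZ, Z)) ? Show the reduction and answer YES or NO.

Answer: YES — reaches normal form SSSZ in 5 ≤ 7 steps

Working:
  start: add(SZ, add(SSZ, Z))
  [1] S(add(Z, add(SSZ, Z)))
  [2] S(add(SSZ, Z))
  [3] S(S(add(SZ, Z)))
  [4] S(S(S(add(Z, Z))))
  [5] SSSZ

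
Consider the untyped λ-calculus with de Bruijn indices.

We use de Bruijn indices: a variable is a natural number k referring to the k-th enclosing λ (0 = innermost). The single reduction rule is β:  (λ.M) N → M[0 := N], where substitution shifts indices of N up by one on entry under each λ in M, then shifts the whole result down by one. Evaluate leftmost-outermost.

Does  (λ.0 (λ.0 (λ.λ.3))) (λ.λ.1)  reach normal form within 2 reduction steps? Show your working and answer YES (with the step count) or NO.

Answer: YES — reaches normal form λ.λ.0 (λ.λ.λ.λ.1) in 2 ≤ 2 steps

Derivation:
  start: (λ.0 (λ.0 (λ.λ.3))) (λ.λ.1)
  [1] (λ.λ.1) (λ.0 (λ.λ.λ.λ.1))
  [2] λ.λ.0 (λ.λ.λ.λ.1)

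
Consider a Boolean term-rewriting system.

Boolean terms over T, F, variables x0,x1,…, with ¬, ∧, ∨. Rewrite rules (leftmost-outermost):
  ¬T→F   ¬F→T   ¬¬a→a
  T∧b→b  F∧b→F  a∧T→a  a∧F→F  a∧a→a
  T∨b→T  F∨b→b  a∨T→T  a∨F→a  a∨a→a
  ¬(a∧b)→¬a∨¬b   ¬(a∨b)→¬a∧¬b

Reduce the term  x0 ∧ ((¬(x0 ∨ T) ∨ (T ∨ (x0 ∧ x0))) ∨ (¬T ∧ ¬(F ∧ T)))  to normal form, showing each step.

  start: x0 ∧ ((¬(x0 ∨ T) ∨ (T ∨ (x0 ∧ x0))) ∨ (¬T ∧ ¬(F ∧ T)))
  step 1: x0 ∧ (((¬x0 ∧ ¬T) ∨ (T ∨ (x0 ∧ x0))) ∨ (¬T ∧ ¬(F ∧ T)))
  step 2: x0 ∧ (((¬x0 ∧ F) ∨ (T ∨ (x0 ∧ x0))) ∨ (¬T ∧ ¬(F ∧ T)))
  step 3: x0 ∧ ((F ∨ (T ∨ (x0 ∧ x0))) ∨ (¬T ∧ ¬(F ∧ T)))
  step 4: x0 ∧ ((T ∨ (x0 ∧ x0)) ∨ (¬T ∧ ¬(F ∧ T)))
  step 5: x0 ∧ (T ∨ (¬T ∧ ¬(F ∧ T)))
  step 6: x0 ∧ T
  step 7: x0

Answer: normal form = x0  (in 7 steps)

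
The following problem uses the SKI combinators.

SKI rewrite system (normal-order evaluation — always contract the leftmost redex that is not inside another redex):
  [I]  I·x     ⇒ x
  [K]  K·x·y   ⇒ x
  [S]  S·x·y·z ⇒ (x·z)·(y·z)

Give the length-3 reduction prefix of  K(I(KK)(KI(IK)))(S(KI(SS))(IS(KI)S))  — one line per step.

  start: K(I(KK)(KI(IK)))(S(KI(SS))(IS(KI)S))
  step 1: I(KK)(KI(IK))
  step 2: KK(KI(IK))
  step 3: K

Answer: after 3 steps: K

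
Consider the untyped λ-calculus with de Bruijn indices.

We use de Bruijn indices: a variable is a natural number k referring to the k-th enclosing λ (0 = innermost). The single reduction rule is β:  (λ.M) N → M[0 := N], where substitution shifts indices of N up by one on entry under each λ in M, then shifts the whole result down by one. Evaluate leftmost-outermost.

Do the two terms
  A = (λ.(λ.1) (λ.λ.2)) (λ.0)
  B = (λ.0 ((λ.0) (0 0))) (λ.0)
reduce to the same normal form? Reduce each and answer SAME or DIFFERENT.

Answer: SAME — A ⇓ λ.0, B ⇓ λ.0

Working:
Term A:
  start: (λ.(λ.1) (λ.λ.2)) (λ.0)
  [1] (λ.λ.0) (λ.λ.λ.0)
  [2] λ.0

Term B:
  start: (λ.0 ((λ.0) (0 0))) (λ.0)
  [1] (λ.0) ((λ.0) ((λ.0) (λ.0)))
  [2] (λ.0) ((λ.0) (λ.0))
  [3] (λ.0) (λ.0)
  [4] λ.0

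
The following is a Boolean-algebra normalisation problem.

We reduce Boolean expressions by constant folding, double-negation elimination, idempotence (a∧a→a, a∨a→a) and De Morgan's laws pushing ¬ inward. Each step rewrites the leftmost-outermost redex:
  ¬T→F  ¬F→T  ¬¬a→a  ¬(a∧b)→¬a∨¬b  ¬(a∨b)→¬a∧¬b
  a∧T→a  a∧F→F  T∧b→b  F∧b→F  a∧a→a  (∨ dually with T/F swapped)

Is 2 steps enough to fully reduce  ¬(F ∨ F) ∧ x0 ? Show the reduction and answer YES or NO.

  start: ¬(F ∨ F) ∧ x0
  [1] (¬F ∧ ¬F) ∧ x0
  [2] ¬F ∧ x0

Answer: NO — after 2 steps the term is ¬F ∧ x0, not yet normal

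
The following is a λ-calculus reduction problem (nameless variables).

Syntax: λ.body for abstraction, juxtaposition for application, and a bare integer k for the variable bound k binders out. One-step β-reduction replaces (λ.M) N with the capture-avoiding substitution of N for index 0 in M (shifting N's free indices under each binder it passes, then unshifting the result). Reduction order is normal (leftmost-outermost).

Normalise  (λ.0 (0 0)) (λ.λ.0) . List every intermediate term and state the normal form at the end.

  start: (λ.0 (0 0)) (λ.λ.0)
  [1] (λ.λ.0) ((λ.λ.0) (λ.λ.0))
  [2] λ.0

Answer: normal form = λ.0  (in 2 steps)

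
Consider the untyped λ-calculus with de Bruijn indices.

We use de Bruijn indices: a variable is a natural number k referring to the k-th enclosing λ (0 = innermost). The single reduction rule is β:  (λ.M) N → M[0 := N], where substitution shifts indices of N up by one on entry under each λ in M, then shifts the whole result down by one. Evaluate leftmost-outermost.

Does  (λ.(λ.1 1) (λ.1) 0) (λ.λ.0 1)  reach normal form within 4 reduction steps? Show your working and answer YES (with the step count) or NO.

Answer: NO — after 4 steps the term is (λ.λ.0 1) (λ.λ.0 1), not yet normal

Reduction:
  start: (λ.(λ.1 1) (λ.1) 0) (λ.λ.0 1)
  step 1: (λ.(λ.λ.0 1) (λ.λ.0 1)) (λ.λ.λ.0 1) (λ.λ.0 1)
  step 2: (λ.λ.0 1) (λ.λ.0 1) (λ.λ.0 1)
  step 3: (λ.0 (λ.λ.0 1)) (λ.λ.0 1)
  step 4: (λ.λ.0 1) (λ.λ.0 1)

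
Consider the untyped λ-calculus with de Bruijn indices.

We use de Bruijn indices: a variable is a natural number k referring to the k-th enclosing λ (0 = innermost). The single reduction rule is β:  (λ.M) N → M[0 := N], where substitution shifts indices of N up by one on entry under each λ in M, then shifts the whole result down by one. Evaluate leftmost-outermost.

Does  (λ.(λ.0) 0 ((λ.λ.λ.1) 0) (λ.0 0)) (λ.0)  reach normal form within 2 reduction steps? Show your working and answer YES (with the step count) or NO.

  start: (λ.(λ.0) 0 ((λ.λ.λ.1) 0) (λ.0 0)) (λ.0)
  step 1: (λ.0) (λ.0) ((λ.λ.λ.1) (λ.0)) (λ.0 0)
  step 2: (λ.0) ((λ.λ.λ.1) (λ.0)) (λ.0 0)

Answer: NO — after 2 steps the term is (λ.0) ((λ.λ.λ.1) (λ.0)) (λ.0 0), not yet normal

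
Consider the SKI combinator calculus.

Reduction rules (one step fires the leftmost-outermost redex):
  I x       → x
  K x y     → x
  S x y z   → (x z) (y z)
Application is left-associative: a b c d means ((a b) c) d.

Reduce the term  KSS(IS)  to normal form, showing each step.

  start: KSS(IS)
  [1] S(IS)
  [2] SS

Answer: normal form = SS  (in 2 steps)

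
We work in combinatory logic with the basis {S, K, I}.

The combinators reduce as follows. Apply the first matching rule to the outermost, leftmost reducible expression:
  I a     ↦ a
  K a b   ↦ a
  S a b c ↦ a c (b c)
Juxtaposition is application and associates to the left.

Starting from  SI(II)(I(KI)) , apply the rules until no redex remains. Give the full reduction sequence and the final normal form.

  start: SI(II)(I(KI))
  [1] I(I(KI))(II(I(KI)))
  [2] I(KI)(II(I(KI)))
  [3] KI(II(I(KI)))
  [4] I

Answer: normal form = I  (in 4 steps)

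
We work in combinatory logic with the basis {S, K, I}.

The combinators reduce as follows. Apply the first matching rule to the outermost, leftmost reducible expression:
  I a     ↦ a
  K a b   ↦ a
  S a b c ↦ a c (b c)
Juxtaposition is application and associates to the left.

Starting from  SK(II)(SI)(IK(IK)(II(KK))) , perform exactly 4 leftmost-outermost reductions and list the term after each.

  start: SK(II)(SI)(IK(IK)(II(KK)))
  [1] K(SI)(II(SI))(IK(IK)(II(KK)))
  [2] SI(IK(IK)(II(KK)))
  [3] SI(K(IK)(II(KK)))
  [4] SI(IK)

Answer: after 4 steps: SI(IK)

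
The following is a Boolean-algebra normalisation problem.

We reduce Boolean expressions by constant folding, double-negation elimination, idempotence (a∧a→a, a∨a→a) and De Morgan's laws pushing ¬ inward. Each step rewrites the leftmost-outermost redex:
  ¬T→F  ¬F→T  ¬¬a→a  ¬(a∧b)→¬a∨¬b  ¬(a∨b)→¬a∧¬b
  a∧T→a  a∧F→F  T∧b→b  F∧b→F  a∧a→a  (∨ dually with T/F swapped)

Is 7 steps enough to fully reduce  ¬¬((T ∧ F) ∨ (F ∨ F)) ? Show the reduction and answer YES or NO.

Answer: YES — reaches normal form F in 4 ≤ 7 steps

Working:
  start: ¬¬((T ∧ F) ∨ (F ∨ F))
  step 1: (T ∧ F) ∨ (F ∨ F)
  step 2: F ∨ (F ∨ F)
  step 3: F ∨ F
  step 4: F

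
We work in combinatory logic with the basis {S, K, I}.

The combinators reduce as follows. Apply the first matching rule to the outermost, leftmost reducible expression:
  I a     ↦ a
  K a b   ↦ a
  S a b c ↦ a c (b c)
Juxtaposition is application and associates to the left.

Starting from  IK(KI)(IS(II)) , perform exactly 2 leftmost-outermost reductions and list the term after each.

  start: IK(KI)(IS(II))
  →1  K(KI)(IS(II))
  →2  KI

Answer: after 2 steps: KI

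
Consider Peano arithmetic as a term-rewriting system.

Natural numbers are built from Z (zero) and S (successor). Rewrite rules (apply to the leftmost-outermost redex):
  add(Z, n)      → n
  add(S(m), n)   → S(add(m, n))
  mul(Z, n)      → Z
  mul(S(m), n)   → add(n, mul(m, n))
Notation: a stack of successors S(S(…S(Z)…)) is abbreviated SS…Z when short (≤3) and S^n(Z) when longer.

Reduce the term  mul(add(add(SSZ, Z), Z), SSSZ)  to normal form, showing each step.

  start: mul(add(add(SSZ, Z), Z), SSSZ)
  [1] mul(add(S(add(SZ, Z)), Z), SSSZ)
  [2] mul(S(add(add(SZ, Z), Z)), SSSZ)
  [3] add(SSSZ, mul(add(add(SZ, Z), Z), SSSZ))
  [4] S(add(SSZ, mul(add(add(SZ, Z), Z), SSSZ)))
  [5] S(S(add(SZ, mul(add(add(SZ, Z), Z), SSSZ))))
  [6] S(S(S(add(Z, mul(add(add(SZ, Z), Z), SSSZ)))))
  [7] S(S(S(mul(add(add(SZ, Z), Z), SSSZ))))
  [8] S(S(S(mul(add(S(add(Z, Z)), Z), SSSZ))))
  [9] S(S(S(mul(S(add(add(Z, Z), Z)), SSSZ))))
  [10] S(S(S(add(SSSZ, mul(add(add(Z, Z), Z), SSSZ)))))
  [11] S(S(S(S(add(SSZ, mul(add(add(Z, Z), Z), SSSZ))))))
  [12] S(S(S(S(S(add(SZ, mul(add(add(Z, Z), Z), SSSZ)))))))
  [13] S(S(S(S(S(S(add(Z, mul(add(add(Z, Z), Z), SSSZ))))))))
  [14] S(S(S(S(S(S(mul(add(add(Z, Z), Z), SSSZ)))))))
  [15] S(S(S(S(S(S(mul(add(Z, Z), SSSZ)))))))
  [16] S(S(S(S(S(S(mul(Z, SSSZ)))))))
  [17] S^6(Z)

Answer: normal form = S^6(Z)  (in 17 steps)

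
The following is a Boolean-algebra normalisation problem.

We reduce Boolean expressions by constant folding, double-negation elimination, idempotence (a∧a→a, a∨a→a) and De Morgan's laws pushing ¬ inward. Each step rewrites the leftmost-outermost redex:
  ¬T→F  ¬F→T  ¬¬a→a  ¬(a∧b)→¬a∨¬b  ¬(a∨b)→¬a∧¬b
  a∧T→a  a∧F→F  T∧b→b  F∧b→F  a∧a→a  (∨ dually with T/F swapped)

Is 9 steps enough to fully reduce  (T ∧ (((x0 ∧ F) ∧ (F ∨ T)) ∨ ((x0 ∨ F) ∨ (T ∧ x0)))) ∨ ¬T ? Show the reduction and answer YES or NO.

  start: (T ∧ (((x0 ∧ F) ∧ (F ∨ T)) ∨ ((x0 ∨ F) ∨ (T ∧ x0)))) ∨ ¬T
  [1] (((x0 ∧ F) ∧ (F ∨ T)) ∨ ((x0 ∨ F) ∨ (T ∧ x0))) ∨ ¬T
  [2] ((F ∧ (F ∨ T)) ∨ ((x0 ∨ F) ∨ (T ∧ x0))) ∨ ¬T
  [3] (F ∨ ((x0 ∨ F) ∨ (T ∧ x0))) ∨ ¬T
  [4] ((x0 ∨ F) ∨ (T ∧ x0)) ∨ ¬T
  [5] (x0 ∨ (T ∧ x0)) ∨ ¬T
  [6] (x0 ∨ x0) ∨ ¬T
  [7] x0 ∨ ¬T
  [8] x0 ∨ F
  [9] x0

Answer: YES — reaches normal form x0 in 9 ≤ 9 steps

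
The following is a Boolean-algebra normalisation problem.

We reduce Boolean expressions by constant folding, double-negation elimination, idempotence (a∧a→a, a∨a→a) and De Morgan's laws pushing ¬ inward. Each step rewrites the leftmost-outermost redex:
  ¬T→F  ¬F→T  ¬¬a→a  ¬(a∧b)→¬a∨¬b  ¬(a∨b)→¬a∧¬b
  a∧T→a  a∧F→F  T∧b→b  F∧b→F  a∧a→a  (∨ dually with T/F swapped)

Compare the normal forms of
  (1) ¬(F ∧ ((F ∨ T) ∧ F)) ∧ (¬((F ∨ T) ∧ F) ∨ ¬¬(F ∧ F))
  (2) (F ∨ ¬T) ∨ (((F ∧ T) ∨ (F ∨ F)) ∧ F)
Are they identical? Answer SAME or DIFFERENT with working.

Term A:
  start: ¬(F ∧ ((F ∨ T) ∧ F)) ∧ (¬((F ∨ T) ∧ F) ∨ ¬¬(F ∧ F))
  [1] (¬F ∨ ¬((F ∨ T) ∧ F)) ∧ (¬((F ∨ T) ∧ F) ∨ ¬¬(F ∧ F))
  [2] (T ∨ ¬((F ∨ T) ∧ F)) ∧ (¬((F ∨ T) ∧ F) ∨ ¬¬(F ∧ F))
  [3] T ∧ (¬((F ∨ T) ∧ F) ∨ ¬¬(F ∧ F))
  [4] ¬((F ∨ T) ∧ F) ∨ ¬¬(F ∧ F)
  [5] (¬(F ∨ T) ∨ ¬F) ∨ ¬¬(F ∧ F)
  [6] ((¬F ∧ ¬T) ∨ ¬F) ∨ ¬¬(F ∧ F)
  [7] ((T ∧ ¬T) ∨ ¬F) ∨ ¬¬(F ∧ F)
  [8] (¬T ∨ ¬F) ∨ ¬¬(F ∧ F)
  [9] (F ∨ ¬F) ∨ ¬¬(F ∧ F)
  [10] ¬F ∨ ¬¬(F ∧ F)
  [11] T ∨ ¬¬(F ∧ F)
  [12] T

Term B:
  start: (F ∨ ¬T) ∨ (((F ∧ T) ∨ (F ∨ F)) ∧ F)
  [1] ¬T ∨ (((F ∧ T) ∨ (F ∨ F)) ∧ F)
  [2] F ∨ (((F ∧ T) ∨ (F ∨ F)) ∧ F)
  [3] ((F ∧ T) ∨ (F ∨ F)) ∧ F
  [4] F

Answer: DIFFERENT — A ⇓ T, B ⇓ F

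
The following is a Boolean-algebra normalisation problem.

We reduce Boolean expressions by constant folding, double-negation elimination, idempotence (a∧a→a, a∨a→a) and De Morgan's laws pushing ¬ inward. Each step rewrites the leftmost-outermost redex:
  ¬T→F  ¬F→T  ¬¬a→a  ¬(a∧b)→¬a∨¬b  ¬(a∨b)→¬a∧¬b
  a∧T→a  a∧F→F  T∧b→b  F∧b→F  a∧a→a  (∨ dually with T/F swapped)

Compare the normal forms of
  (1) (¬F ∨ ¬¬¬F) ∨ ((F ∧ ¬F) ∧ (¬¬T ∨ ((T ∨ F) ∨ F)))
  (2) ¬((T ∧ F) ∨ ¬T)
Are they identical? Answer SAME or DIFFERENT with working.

Term A:
  start: (¬F ∨ ¬¬¬F) ∨ ((F ∧ ¬F) ∧ (¬¬T ∨ ((T ∨ F) ∨ F)))
  [1] (T ∨ ¬¬¬F) ∨ ((F ∧ ¬F) ∧ (¬¬T ∨ ((T ∨ F) ∨ F)))
  [2] T ∨ ((F ∧ ¬F) ∧ (¬¬T ∨ ((T ∨ F) ∨ F)))
  [3] T

Term B:
  start: ¬((T ∧ F) ∨ ¬T)
  [1] ¬(T ∧ F) ∧ ¬¬T
  [2] (¬T ∨ ¬F) ∧ ¬¬T
  [3] (F ∨ ¬F) ∧ ¬¬T
  [4] ¬F ∧ ¬¬T
  [5] T ∧ ¬¬T
  [6] ¬¬T
  [7] T

Answer: SAME — A ⇓ T, B ⇓ T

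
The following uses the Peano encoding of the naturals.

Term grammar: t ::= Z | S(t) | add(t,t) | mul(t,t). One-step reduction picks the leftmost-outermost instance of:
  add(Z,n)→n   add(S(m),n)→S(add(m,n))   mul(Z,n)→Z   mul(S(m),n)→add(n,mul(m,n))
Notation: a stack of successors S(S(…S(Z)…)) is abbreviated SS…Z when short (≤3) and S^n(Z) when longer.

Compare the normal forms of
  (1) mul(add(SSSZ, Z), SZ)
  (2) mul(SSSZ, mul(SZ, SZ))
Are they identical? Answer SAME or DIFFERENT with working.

Term A:
  start: mul(add(SSSZ, Z), SZ)
  [1] mul(S(add(SSZ, Z)), SZ)
  [2] add(SZ, mul(add(SSZ, Z), SZ))
  [3] S(add(Z, mul(add(SSZ, Z), SZ)))
  [4] S(mul(add(SSZ, Z), SZ))
  [5] S(mul(S(add(SZ, Z)), SZ))
  [6] S(add(SZ, mul(add(SZ, Z), SZ)))
  [7] S(S(add(Z, mul(add(SZ, Z), SZ))))
  [8] S(S(mul(add(SZ, Z), SZ)))
  [9] S(S(mul(S(add(Z, Z)), SZ)))
  [10] S(S(add(SZ, mul(add(Z, Z), SZ))))
  [11] S(S(S(add(Z, mul(add(Z, Z), SZ)))))
  [12] S(S(S(mul(add(Z, Z), SZ))))
  [13] S(S(S(mul(Z, SZ))))
  [14] SSSZ

Term B:
  start: mul(SSSZ, mul(SZ, SZ))
  [1] add(mul(SZ, SZ), mul(SSZ, mul(SZ, SZ)))
  [2] add(add(SZ, mul(Z, SZ)), mul(SSZ, mul(SZ, SZ)))
  [3] add(S(add(Z, mul(Z, SZ))), mul(SSZ, mul(SZ, SZ)))
  [4] S(add(add(Z, mul(Z, SZ)), mul(SSZ, mul(SZ, SZ))))
  [5] S(add(mul(Z, SZ), mul(SSZ, mul(SZ, SZ))))
  [6] S(add(Z, mul(SSZ, mul(SZ, SZ))))
  [7] S(mul(SSZ, mul(SZ, SZ)))
  [8] S(add(mul(SZ, SZ), mul(SZ, mul(SZ, SZ))))
  [9] S(add(add(SZ, mul(Z, SZ)), mul(SZ, mul(SZ, SZ))))
  [10] S(add(S(add(Z, mul(Z, SZ))), mul(SZ, mul(SZ, SZ))))
  [11] S(S(add(add(Z, mul(Z, SZ)), mul(SZ, mul(SZ, SZ)))))
  [12] S(S(add(mul(Z, SZ), mul(SZ, mul(SZ, SZ)))))
  [13] S(S(add(Z, mul(SZ, mul(SZ, SZ)))))
  [14] S(S(mul(SZ, mul(SZ, SZ))))
  [15] S(S(add(mul(SZ, SZ), mul(Z, mul(SZ, SZ)))))
  [16] S(S(add(add(SZ, mul(Z, SZ)), mul(Z, mul(SZ, SZ)))))
  [17] S(S(add(S(add(Z, mul(Z, SZ))), mul(Z, mul(SZ, SZ)))))
  [18] S(S(S(add(add(Z, mul(Z, SZ)), mul(Z, mul(SZ, SZ))))))
  [19] S(S(S(add(mul(Z, SZ), mul(Z, mul(SZ, SZ))))))
  [20] S(S(S(add(Z, mul(Z, mul(SZ, SZ))))))
  [21] S(S(S(mul(Z, mul(SZ, SZ)))))
  [22] SSSZ

Answer: SAME — A ⇓ SSSZ, B ⇓ SSSZ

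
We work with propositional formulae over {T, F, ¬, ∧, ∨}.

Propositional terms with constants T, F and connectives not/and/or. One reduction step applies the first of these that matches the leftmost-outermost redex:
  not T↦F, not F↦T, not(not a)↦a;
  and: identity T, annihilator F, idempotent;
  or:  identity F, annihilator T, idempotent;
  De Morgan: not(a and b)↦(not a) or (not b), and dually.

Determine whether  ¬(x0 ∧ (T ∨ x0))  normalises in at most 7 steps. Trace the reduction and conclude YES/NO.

Answer: YES — reaches normal form ¬x0 in 5 ≤ 7 steps

Derivation:
  start: ¬(x0 ∧ (T ∨ x0))
  →1  ¬x0 ∨ ¬(T ∨ x0)
  →2  ¬x0 ∨ (¬T ∧ ¬x0)
  →3  ¬x0 ∨ (F ∧ ¬x0)
  →4  ¬x0 ∨ F
  →5  ¬x0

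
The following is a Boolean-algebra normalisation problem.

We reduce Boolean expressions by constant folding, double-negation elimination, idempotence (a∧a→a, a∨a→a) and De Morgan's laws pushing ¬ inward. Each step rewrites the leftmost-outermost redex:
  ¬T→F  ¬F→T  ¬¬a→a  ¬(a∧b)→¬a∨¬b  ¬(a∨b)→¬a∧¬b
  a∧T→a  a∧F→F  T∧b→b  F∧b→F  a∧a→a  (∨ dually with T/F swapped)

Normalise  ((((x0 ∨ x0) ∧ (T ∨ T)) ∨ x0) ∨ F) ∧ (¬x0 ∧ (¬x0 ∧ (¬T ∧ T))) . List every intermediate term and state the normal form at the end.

Answer: normal form = F  (in 10 steps)

Derivation:
  start: ((((x0 ∨ x0) ∧ (T ∨ T)) ∨ x0) ∨ F) ∧ (¬x0 ∧ (¬x0 ∧ (¬T ∧ T)))
  [1] (((x0 ∨ x0) ∧ (T ∨ T)) ∨ x0) ∧ (¬x0 ∧ (¬x0 ∧ (¬T ∧ T)))
  [2] ((x0 ∧ (T ∨ T)) ∨ x0) ∧ (¬x0 ∧ (¬x0 ∧ (¬T ∧ T)))
  [3] ((x0 ∧ T) ∨ x0) ∧ (¬x0 ∧ (¬x0 ∧ (¬T ∧ T)))
  [4] (x0 ∨ x0) ∧ (¬x0 ∧ (¬x0 ∧ (¬T ∧ T)))
  [5] x0 ∧ (¬x0 ∧ (¬x0 ∧ (¬T ∧ T)))
  [6] x0 ∧ (¬x0 ∧ (¬x0 ∧ ¬T))
  [7] x0 ∧ (¬x0 ∧ (¬x0 ∧ F))
  [8] x0 ∧ (¬x0 ∧ F)
  [9] x0 ∧ F
  [10] F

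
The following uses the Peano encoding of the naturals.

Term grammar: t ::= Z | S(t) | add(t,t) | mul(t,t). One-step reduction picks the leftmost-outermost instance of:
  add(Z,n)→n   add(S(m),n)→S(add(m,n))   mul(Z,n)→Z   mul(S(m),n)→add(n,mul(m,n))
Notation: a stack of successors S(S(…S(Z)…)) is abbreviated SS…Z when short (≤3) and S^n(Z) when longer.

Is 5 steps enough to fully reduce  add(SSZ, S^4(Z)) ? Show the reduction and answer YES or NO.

  start: add(SSZ, S^4(Z))
  step 1: S(add(SZ, S^4(Z)))
  step 2: S(S(add(Z, S^4(Z))))
  step 3: S^6(Z)

Answer: YES — reaches normal form S^6(Z) in 3 ≤ 5 steps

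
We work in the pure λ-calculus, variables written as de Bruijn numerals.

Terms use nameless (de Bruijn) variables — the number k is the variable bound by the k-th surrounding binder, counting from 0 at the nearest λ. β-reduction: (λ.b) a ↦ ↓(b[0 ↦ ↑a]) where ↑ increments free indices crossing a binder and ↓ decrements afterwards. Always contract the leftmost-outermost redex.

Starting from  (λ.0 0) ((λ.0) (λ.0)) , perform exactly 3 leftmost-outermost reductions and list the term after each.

Answer: after 3 steps: (λ.0) (λ.0)

Reduction:
  start: (λ.0 0) ((λ.0) (λ.0))
  [1] (λ.0) (λ.0) ((λ.0) (λ.0))
  [2] (λ.0) ((λ.0) (λ.0))
  [3] (λ.0) (λ.0)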